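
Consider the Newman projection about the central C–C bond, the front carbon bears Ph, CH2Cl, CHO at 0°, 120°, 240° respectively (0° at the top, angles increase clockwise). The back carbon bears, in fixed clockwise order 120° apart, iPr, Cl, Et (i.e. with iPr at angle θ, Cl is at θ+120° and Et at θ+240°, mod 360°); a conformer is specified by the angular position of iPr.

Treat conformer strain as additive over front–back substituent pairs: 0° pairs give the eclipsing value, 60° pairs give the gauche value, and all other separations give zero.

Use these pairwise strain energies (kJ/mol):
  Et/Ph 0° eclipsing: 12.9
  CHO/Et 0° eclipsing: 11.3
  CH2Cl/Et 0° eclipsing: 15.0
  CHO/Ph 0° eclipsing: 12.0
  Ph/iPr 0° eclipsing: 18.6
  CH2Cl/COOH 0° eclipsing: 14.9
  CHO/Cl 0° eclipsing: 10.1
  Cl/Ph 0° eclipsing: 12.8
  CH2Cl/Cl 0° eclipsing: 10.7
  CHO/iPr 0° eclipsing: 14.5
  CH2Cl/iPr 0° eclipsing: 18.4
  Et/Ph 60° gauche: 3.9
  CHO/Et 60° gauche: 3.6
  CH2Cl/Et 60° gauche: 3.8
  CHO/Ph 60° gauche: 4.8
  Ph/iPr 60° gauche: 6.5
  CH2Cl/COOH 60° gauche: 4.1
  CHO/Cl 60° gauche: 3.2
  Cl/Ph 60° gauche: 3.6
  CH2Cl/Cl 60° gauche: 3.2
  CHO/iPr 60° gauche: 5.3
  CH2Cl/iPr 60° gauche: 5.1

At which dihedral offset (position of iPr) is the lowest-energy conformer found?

iPr at 0° (eclipsed): Ph(0°)/iPr(0°) eclipsed 18.6; CH2Cl(120°)/Cl(120°) eclipsed 10.7; CHO(240°)/Et(240°) eclipsed 11.3 → 40.6 kJ/mol.
iPr at 60° (staggered): Ph(0°)/iPr(60°) gauche 6.5; Ph(0°)/Et(300°) gauche 3.9; CH2Cl(120°)/iPr(60°) gauche 5.1; CH2Cl(120°)/Cl(180°) gauche 3.2; CHO(240°)/Cl(180°) gauche 3.2; CHO(240°)/Et(300°) gauche 3.6 → 25.5 kJ/mol.
iPr at 120° (eclipsed): Ph(0°)/Et(0°) eclipsed 12.9; CH2Cl(120°)/iPr(120°) eclipsed 18.4; CHO(240°)/Cl(240°) eclipsed 10.1 → 41.4 kJ/mol.
iPr at 180° (staggered): Ph(0°)/Cl(300°) gauche 3.6; Ph(0°)/Et(60°) gauche 3.9; CH2Cl(120°)/iPr(180°) gauche 5.1; CH2Cl(120°)/Et(60°) gauche 3.8; CHO(240°)/iPr(180°) gauche 5.3; CHO(240°)/Cl(300°) gauche 3.2 → 24.9 kJ/mol.
iPr at 240° (eclipsed): Ph(0°)/Cl(0°) eclipsed 12.8; CH2Cl(120°)/Et(120°) eclipsed 15.0; CHO(240°)/iPr(240°) eclipsed 14.5 → 42.3 kJ/mol.
iPr at 300° (staggered): Ph(0°)/iPr(300°) gauche 6.5; Ph(0°)/Cl(60°) gauche 3.6; CH2Cl(120°)/Cl(60°) gauche 3.2; CH2Cl(120°)/Et(180°) gauche 3.8; CHO(240°)/iPr(300°) gauche 5.3; CHO(240°)/Et(180°) gauche 3.6 → 26.0 kJ/mol.
The minimum (24.9 kJ/mol) occurs with iPr at 180°.

180°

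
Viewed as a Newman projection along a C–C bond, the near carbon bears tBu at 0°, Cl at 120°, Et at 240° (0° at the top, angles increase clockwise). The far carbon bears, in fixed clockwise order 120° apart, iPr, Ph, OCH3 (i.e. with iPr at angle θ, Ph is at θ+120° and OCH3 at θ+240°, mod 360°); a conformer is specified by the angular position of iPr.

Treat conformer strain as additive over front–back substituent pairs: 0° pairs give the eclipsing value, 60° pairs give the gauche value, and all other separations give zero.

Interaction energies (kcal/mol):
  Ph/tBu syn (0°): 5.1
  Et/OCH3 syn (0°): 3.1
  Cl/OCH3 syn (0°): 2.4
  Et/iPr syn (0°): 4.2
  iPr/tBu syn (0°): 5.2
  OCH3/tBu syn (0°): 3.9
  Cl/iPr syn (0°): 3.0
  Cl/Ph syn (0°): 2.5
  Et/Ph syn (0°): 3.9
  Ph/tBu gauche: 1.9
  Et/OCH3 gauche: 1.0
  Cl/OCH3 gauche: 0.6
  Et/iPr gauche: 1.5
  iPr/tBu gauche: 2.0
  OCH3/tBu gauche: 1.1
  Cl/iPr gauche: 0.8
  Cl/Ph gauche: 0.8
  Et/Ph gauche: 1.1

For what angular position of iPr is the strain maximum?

240°

iPr at 0° (eclipsed): tBu(0°)/iPr(0°) eclipsed 5.2; Cl(120°)/Ph(120°) eclipsed 2.5; Et(240°)/OCH3(240°) eclipsed 3.1 → 10.8 kcal/mol.
iPr at 60° (staggered): tBu(0°)/iPr(60°) gauche 2.0; tBu(0°)/OCH3(300°) gauche 1.1; Cl(120°)/iPr(60°) gauche 0.8; Cl(120°)/Ph(180°) gauche 0.8; Et(240°)/Ph(180°) gauche 1.1; Et(240°)/OCH3(300°) gauche 1.0 → 6.8 kcal/mol.
iPr at 120° (eclipsed): tBu(0°)/OCH3(0°) eclipsed 3.9; Cl(120°)/iPr(120°) eclipsed 3.0; Et(240°)/Ph(240°) eclipsed 3.9 → 10.8 kcal/mol.
iPr at 180° (staggered): tBu(0°)/Ph(300°) gauche 1.9; tBu(0°)/OCH3(60°) gauche 1.1; Cl(120°)/iPr(180°) gauche 0.8; Cl(120°)/OCH3(60°) gauche 0.6; Et(240°)/iPr(180°) gauche 1.5; Et(240°)/Ph(300°) gauche 1.1 → 7.0 kcal/mol.
iPr at 240° (eclipsed): tBu(0°)/Ph(0°) eclipsed 5.1; Cl(120°)/OCH3(120°) eclipsed 2.4; Et(240°)/iPr(240°) eclipsed 4.2 → 11.7 kcal/mol.
iPr at 300° (staggered): tBu(0°)/iPr(300°) gauche 2.0; tBu(0°)/Ph(60°) gauche 1.9; Cl(120°)/Ph(60°) gauche 0.8; Cl(120°)/OCH3(180°) gauche 0.6; Et(240°)/iPr(300°) gauche 1.5; Et(240°)/OCH3(180°) gauche 1.0 → 7.8 kcal/mol.
The maximum (11.7 kcal/mol) occurs with iPr at 240°.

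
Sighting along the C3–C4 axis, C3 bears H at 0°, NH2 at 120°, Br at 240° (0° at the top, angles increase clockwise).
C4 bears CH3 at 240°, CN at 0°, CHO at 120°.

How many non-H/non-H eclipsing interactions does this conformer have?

Non-H eclipsing pairs: NH2(120°)/CHO(120°); Br(240°)/CH3(240°) — 2 interactions.

2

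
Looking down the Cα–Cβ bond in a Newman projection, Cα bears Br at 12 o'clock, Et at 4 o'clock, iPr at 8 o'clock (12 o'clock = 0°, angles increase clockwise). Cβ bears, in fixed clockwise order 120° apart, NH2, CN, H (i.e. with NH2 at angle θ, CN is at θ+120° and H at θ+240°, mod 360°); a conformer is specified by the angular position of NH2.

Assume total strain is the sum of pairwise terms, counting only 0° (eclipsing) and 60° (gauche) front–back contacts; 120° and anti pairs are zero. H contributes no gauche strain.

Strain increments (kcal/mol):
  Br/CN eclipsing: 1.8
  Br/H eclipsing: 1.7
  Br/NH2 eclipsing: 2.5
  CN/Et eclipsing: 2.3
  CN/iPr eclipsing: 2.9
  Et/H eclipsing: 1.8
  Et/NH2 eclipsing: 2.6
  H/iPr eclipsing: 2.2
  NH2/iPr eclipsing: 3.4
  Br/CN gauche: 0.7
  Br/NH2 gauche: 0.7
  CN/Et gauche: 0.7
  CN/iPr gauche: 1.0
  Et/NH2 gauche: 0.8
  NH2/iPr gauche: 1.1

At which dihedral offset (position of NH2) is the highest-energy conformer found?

120°

NH2 at 0° is eclipsed. Br at 0° is eclipsed with NH2 at 0° (2.5); Et at 120° is eclipsed with CN at 120° (2.3); iPr at 240° is eclipsed with H at 240° (2.2). Total 7.0 kcal/mol.
NH2 at 60° is staggered. Br at 0° is gauche with NH2 at 60° (0.7); Et at 120° is gauche with NH2 at 60° (0.8); Et at 120° is gauche with CN at 180° (0.7); iPr at 240° is gauche with CN at 180° (1.0). Total 3.2 kcal/mol.
NH2 at 120° is eclipsed. Br at 0° is eclipsed with H at 0° (1.7); Et at 120° is eclipsed with NH2 at 120° (2.6); iPr at 240° is eclipsed with CN at 240° (2.9). Total 7.2 kcal/mol.
NH2 at 180° is staggered. Br at 0° is gauche with CN at 300° (0.7); Et at 120° is gauche with NH2 at 180° (0.8); iPr at 240° is gauche with NH2 at 180° (1.1); iPr at 240° is gauche with CN at 300° (1.0). Total 3.6 kcal/mol.
NH2 at 240° is eclipsed. Br at 0° is eclipsed with CN at 0° (1.8); Et at 120° is eclipsed with H at 120° (1.8); iPr at 240° is eclipsed with NH2 at 240° (3.4). Total 7.0 kcal/mol.
NH2 at 300° is staggered. Br at 0° is gauche with NH2 at 300° (0.7); Br at 0° is gauche with CN at 60° (0.7); Et at 120° is gauche with CN at 60° (0.7); iPr at 240° is gauche with NH2 at 300° (1.1). Total 3.2 kcal/mol.
The maximum (7.2 kcal/mol) occurs with NH2 at 120°.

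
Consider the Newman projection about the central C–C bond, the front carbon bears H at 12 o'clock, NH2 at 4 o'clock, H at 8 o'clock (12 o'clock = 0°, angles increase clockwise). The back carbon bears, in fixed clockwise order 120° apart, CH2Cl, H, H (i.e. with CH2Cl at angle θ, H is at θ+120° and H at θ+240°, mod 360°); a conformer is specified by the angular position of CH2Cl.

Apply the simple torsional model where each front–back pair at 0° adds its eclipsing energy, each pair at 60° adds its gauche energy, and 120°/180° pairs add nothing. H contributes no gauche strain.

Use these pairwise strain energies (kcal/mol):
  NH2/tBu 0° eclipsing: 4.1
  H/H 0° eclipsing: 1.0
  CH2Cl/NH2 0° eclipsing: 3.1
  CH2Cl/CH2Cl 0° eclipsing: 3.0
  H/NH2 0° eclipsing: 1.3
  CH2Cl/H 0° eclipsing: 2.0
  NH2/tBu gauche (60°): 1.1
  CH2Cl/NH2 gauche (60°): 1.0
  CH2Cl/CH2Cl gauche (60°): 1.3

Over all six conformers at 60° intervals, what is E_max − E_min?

5.1 kcal/mol

CH2Cl at 0° is eclipsed. H at 0° is eclipsed with CH2Cl at 0° (2.0); NH2 at 120° is eclipsed with H at 120° (1.3); H at 240° is eclipsed with H at 240° (1.0). Total 4.3 kcal/mol.
CH2Cl at 60° is staggered. NH2 at 120° is gauche with CH2Cl at 60° (1.0). Total 1.0 kcal/mol.
CH2Cl at 120° is eclipsed. H at 0° is eclipsed with H at 0° (1.0); NH2 at 120° is eclipsed with CH2Cl at 120° (3.1); H at 240° is eclipsed with H at 240° (1.0). Total 5.1 kcal/mol.
CH2Cl at 180° is staggered. NH2 at 120° is gauche with CH2Cl at 180° (1.0). Total 1.0 kcal/mol.
CH2Cl at 240° is eclipsed. H at 0° is eclipsed with H at 0° (1.0); NH2 at 120° is eclipsed with H at 120° (1.3); H at 240° is eclipsed with CH2Cl at 240° (2.0). Total 4.3 kcal/mol.
CH2Cl at 300° (staggered): no non-H gauche contacts → 0.0 kcal/mol.
Max at 120° (5.1 kcal/mol), min at 300° (0.0 kcal/mol); barrier = 5.1 kcal/mol.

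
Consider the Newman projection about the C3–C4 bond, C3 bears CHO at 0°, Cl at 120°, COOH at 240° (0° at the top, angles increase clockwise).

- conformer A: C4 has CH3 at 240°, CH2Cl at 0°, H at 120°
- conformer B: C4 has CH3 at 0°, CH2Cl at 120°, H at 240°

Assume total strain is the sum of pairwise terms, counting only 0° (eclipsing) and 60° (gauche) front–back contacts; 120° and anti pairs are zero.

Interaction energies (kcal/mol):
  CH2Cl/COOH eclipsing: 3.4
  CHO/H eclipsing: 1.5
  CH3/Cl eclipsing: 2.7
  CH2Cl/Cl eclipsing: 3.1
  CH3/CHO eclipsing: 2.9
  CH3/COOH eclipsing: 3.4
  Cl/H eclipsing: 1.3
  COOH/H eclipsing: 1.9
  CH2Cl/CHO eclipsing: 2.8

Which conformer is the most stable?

A (eclipsed): CHO(0°)/CH2Cl(0°) eclipsed 2.8; Cl(120°)/H(120°) eclipsed 1.3; COOH(240°)/CH3(240°) eclipsed 3.4 → 7.5 kcal/mol.
B (eclipsed): CHO(0°)/CH3(0°) eclipsed 2.9; Cl(120°)/CH2Cl(120°) eclipsed 3.1; COOH(240°)/H(240°) eclipsed 1.9 → 7.9 kcal/mol.
A has the lowest total (7.5 kcal/mol).

A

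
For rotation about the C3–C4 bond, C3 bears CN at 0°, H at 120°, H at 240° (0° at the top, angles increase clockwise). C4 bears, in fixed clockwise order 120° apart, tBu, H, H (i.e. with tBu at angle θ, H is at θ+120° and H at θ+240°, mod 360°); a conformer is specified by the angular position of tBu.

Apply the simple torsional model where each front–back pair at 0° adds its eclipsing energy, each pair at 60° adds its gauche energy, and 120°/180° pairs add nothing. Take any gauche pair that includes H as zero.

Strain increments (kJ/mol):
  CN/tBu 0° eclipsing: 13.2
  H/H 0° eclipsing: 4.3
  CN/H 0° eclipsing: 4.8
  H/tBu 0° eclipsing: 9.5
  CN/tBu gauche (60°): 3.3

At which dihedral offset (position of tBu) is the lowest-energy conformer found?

180°

tBu at 0° (eclipsed): CN(0°)/tBu(0°) eclipsed 13.2; H(120°)/H(120°) eclipsed 4.3; H(240°)/H(240°) eclipsed 4.3 → 21.8 kJ/mol.
tBu at 60° (staggered): CN(0°)/tBu(60°) gauche 3.3 → 3.3 kJ/mol.
tBu at 120° (eclipsed): CN(0°)/H(0°) eclipsed 4.8; H(120°)/tBu(120°) eclipsed 9.5; H(240°)/H(240°) eclipsed 4.3 → 18.6 kJ/mol.
tBu at 180° (staggered): no non-H gauche contacts → 0.0 kJ/mol.
tBu at 240° (eclipsed): CN(0°)/H(0°) eclipsed 4.8; H(120°)/H(120°) eclipsed 4.3; H(240°)/tBu(240°) eclipsed 9.5 → 18.6 kJ/mol.
tBu at 300° (staggered): CN(0°)/tBu(300°) gauche 3.3 → 3.3 kJ/mol.
The minimum (0.0 kJ/mol) occurs with tBu at 180°.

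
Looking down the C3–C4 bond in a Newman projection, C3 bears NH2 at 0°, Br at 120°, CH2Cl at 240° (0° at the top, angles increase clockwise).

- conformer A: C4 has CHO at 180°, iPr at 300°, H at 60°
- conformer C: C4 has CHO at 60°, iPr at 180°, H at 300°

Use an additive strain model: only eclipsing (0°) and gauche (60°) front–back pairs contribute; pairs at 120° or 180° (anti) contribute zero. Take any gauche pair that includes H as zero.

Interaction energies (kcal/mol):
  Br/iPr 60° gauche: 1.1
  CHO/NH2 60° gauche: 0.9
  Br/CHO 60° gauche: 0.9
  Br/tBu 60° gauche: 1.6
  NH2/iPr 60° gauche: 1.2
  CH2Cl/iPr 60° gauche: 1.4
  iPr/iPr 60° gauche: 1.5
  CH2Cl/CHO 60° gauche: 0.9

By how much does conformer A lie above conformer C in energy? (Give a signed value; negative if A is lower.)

+0.1 kcal/mol

A (staggered): NH2(0°)/iPr(300°) gauche 1.2; Br(120°)/CHO(180°) gauche 0.9; CH2Cl(240°)/CHO(180°) gauche 0.9; CH2Cl(240°)/iPr(300°) gauche 1.4 → 4.4 kcal/mol.
C (staggered): NH2(0°)/CHO(60°) gauche 0.9; Br(120°)/CHO(60°) gauche 0.9; Br(120°)/iPr(180°) gauche 1.1; CH2Cl(240°)/iPr(180°) gauche 1.4 → 4.3 kcal/mol.
E(A) − E(C) = 4.4 − 4.3 = +0.1 kcal/mol.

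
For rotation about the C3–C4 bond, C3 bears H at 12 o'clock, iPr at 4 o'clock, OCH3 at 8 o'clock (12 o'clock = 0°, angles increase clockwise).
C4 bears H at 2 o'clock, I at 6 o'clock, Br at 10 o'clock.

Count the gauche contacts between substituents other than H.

3

Non-H gauche pairs: iPr(120°)/I(180°); OCH3(240°)/I(180°); OCH3(240°)/Br(300°) — 3 interactions.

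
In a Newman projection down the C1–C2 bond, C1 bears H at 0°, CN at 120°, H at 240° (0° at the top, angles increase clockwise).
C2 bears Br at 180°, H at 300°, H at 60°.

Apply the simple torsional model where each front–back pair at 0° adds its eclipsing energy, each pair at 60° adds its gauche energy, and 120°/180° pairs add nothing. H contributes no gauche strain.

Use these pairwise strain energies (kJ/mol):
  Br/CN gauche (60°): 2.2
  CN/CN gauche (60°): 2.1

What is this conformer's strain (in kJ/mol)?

2.2 kJ/mol

This conformer is staggered. CN at 120° is gauche with Br at 180° (2.2). Total 2.2 kJ/mol.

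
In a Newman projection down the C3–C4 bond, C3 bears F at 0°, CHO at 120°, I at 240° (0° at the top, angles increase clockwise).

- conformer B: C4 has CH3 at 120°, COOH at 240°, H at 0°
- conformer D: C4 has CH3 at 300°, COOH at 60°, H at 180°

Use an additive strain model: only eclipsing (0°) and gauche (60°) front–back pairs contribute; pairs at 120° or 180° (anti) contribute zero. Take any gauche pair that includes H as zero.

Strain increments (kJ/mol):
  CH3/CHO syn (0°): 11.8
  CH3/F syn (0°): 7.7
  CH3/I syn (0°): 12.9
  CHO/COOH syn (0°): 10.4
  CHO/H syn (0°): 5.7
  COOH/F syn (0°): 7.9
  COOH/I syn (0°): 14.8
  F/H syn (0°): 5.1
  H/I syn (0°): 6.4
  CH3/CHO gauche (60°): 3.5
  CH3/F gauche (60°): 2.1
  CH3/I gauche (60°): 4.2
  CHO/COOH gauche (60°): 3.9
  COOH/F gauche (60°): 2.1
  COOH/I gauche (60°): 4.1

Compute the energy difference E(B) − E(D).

B is eclipsed. F at 0° is eclipsed with H at 0° (5.1); CHO at 120° is eclipsed with CH3 at 120° (11.8); I at 240° is eclipsed with COOH at 240° (14.8). Total 31.7 kJ/mol.
D is staggered. F at 0° is gauche with CH3 at 300° (2.1); F at 0° is gauche with COOH at 60° (2.1); CHO at 120° is gauche with COOH at 60° (3.9); I at 240° is gauche with CH3 at 300° (4.2). Total 12.3 kJ/mol.
E(B) − E(D) = 31.7 − 12.3 = +19.4 kJ/mol.

+19.4 kJ/mol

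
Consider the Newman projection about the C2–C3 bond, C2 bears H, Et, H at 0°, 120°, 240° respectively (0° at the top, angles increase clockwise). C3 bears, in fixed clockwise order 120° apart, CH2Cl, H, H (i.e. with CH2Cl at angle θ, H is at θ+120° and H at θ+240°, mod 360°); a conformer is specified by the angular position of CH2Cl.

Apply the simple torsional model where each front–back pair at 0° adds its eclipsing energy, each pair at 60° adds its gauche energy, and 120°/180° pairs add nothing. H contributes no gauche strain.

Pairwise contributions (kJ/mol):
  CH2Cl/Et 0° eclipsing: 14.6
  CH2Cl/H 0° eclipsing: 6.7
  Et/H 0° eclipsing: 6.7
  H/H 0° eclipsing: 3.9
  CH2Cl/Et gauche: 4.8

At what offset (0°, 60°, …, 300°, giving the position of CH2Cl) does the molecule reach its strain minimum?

CH2Cl at 0° (eclipsed): H–CH2Cl eclipsed, Et–H eclipsed, H–H eclipsed; 6.7 + 6.7 + 3.9 = 17.3 kJ/mol.
CH2Cl at 60° (staggered): Et–CH2Cl gauche; 4.8 = 4.8 kJ/mol.
CH2Cl at 120° (eclipsed): H–H eclipsed, Et–CH2Cl eclipsed, H–H eclipsed; 3.9 + 14.6 + 3.9 = 22.4 kJ/mol.
CH2Cl at 180° (staggered): Et–CH2Cl gauche; 4.8 = 4.8 kJ/mol.
CH2Cl at 240° (eclipsed): H–H eclipsed, Et–H eclipsed, H–CH2Cl eclipsed; 3.9 + 6.7 + 6.7 = 17.3 kJ/mol.
CH2Cl at 300° (staggered): no non-H gauche contacts → 0.0 kJ/mol.
The minimum (0.0 kJ/mol) occurs with CH2Cl at 300°.

300°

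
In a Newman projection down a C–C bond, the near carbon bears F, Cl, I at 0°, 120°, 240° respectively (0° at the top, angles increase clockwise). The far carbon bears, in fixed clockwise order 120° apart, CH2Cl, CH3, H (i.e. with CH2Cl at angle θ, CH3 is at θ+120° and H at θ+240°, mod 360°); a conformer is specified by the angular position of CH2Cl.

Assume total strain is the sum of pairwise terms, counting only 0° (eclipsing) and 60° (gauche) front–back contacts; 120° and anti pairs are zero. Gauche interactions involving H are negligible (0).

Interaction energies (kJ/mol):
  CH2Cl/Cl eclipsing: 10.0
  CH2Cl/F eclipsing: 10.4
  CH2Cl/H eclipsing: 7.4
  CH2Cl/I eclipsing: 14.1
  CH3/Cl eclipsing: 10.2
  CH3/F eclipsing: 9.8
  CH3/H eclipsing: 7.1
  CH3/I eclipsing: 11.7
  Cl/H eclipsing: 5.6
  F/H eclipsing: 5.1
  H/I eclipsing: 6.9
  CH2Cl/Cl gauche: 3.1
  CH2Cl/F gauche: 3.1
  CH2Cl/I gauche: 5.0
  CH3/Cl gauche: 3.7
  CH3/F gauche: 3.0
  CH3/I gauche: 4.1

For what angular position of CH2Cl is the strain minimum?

60°

CH2Cl at 0° is eclipsed. F at 0° is eclipsed with CH2Cl at 0° (10.4); Cl at 120° is eclipsed with CH3 at 120° (10.2); I at 240° is eclipsed with H at 240° (6.9). Total 27.5 kJ/mol.
CH2Cl at 60° is staggered. F at 0° is gauche with CH2Cl at 60° (3.1); Cl at 120° is gauche with CH2Cl at 60° (3.1); Cl at 120° is gauche with CH3 at 180° (3.7); I at 240° is gauche with CH3 at 180° (4.1). Total 14.0 kJ/mol.
CH2Cl at 120° is eclipsed. F at 0° is eclipsed with H at 0° (5.1); Cl at 120° is eclipsed with CH2Cl at 120° (10.0); I at 240° is eclipsed with CH3 at 240° (11.7). Total 26.8 kJ/mol.
CH2Cl at 180° is staggered. F at 0° is gauche with CH3 at 300° (3.0); Cl at 120° is gauche with CH2Cl at 180° (3.1); I at 240° is gauche with CH2Cl at 180° (5.0); I at 240° is gauche with CH3 at 300° (4.1). Total 15.2 kJ/mol.
CH2Cl at 240° is eclipsed. F at 0° is eclipsed with CH3 at 0° (9.8); Cl at 120° is eclipsed with H at 120° (5.6); I at 240° is eclipsed with CH2Cl at 240° (14.1). Total 29.5 kJ/mol.
CH2Cl at 300° is staggered. F at 0° is gauche with CH2Cl at 300° (3.1); F at 0° is gauche with CH3 at 60° (3.0); Cl at 120° is gauche with CH3 at 60° (3.7); I at 240° is gauche with CH2Cl at 300° (5.0). Total 14.8 kJ/mol.
The minimum (14.0 kJ/mol) occurs with CH2Cl at 60°.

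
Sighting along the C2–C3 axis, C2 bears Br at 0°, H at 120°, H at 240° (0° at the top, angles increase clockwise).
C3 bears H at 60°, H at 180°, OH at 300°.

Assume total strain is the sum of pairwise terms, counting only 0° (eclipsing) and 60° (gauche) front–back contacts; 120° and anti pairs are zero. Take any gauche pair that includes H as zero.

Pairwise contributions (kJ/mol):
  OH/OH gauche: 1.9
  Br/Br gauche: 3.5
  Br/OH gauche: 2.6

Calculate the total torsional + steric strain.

This conformer (staggered): Br–OH gauche; 2.6 = 2.6 kJ/mol.

2.6 kJ/mol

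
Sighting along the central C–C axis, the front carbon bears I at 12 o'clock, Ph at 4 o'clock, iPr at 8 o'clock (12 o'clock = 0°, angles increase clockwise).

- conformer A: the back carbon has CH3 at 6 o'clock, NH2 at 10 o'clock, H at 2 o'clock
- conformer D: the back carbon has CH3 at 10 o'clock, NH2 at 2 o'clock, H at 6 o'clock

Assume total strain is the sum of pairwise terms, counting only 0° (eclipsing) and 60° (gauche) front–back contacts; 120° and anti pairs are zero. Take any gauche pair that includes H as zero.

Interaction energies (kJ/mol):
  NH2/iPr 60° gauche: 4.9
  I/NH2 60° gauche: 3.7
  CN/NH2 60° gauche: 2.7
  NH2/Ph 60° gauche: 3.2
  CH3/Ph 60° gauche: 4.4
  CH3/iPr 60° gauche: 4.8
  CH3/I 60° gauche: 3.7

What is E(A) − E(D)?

+2.4 kJ/mol

A (staggered): I–NH2 gauche, Ph–CH3 gauche, iPr–CH3 gauche, iPr–NH2 gauche; 3.7 + 4.4 + 4.8 + 4.9 = 17.8 kJ/mol.
D (staggered): I–CH3 gauche, I–NH2 gauche, Ph–NH2 gauche, iPr–CH3 gauche; 3.7 + 3.7 + 3.2 + 4.8 = 15.4 kJ/mol.
E(A) − E(D) = 17.8 − 15.4 = +2.4 kJ/mol.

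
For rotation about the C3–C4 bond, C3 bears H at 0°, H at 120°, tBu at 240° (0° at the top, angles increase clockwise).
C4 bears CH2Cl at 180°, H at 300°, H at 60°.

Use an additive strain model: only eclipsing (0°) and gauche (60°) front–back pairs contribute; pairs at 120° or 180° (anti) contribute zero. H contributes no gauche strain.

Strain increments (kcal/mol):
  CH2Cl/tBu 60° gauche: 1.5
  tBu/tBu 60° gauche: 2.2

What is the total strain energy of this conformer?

This conformer (staggered): tBu(240°)/CH2Cl(180°) gauche 1.5 → 1.5 kcal/mol.

1.5 kcal/mol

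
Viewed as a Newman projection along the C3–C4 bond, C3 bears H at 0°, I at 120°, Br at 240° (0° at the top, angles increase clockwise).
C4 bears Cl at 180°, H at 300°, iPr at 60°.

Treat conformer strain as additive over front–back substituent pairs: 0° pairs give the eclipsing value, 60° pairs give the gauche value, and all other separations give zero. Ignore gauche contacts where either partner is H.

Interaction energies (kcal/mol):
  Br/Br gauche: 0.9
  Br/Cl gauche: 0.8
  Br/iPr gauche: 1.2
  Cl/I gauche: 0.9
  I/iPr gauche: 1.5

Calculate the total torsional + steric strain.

This conformer (staggered): I–Cl gauche, I–iPr gauche, Br–Cl gauche; 0.9 + 1.5 + 0.8 = 3.2 kcal/mol.

3.2 kcal/mol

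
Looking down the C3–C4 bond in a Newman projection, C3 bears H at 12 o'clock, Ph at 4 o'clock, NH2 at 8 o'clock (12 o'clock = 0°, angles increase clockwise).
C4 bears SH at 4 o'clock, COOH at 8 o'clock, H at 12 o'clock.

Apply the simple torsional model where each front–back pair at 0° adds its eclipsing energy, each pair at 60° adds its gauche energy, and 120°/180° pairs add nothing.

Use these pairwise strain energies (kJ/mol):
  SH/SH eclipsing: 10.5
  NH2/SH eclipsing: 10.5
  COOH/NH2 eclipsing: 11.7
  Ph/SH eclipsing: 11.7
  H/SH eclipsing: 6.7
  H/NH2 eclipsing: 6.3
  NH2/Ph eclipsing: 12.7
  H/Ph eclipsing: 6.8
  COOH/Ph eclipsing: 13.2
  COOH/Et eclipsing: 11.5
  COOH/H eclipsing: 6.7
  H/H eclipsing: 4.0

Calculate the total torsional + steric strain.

This conformer (eclipsed): H(0°)/H(0°) eclipsed 4.0; Ph(120°)/SH(120°) eclipsed 11.7; NH2(240°)/COOH(240°) eclipsed 11.7 → 27.4 kJ/mol.

27.4 kJ/mol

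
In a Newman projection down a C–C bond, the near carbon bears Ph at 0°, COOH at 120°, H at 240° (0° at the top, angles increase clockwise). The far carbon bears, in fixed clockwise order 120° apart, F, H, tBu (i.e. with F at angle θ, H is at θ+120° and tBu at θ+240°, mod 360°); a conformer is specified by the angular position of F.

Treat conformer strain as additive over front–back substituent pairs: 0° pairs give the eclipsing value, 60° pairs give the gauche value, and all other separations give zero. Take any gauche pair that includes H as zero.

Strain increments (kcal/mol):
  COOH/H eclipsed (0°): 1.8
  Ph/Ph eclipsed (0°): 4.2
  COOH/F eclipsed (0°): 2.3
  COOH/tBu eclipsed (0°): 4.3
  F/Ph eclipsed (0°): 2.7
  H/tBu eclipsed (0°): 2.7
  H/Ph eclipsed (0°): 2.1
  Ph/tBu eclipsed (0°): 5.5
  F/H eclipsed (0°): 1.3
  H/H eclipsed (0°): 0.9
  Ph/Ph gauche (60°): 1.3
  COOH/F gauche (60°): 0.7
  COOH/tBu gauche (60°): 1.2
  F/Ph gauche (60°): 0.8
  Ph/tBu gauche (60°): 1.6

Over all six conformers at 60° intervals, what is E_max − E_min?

6.7 kcal/mol

F at 0° is eclipsed. Ph at 0° is eclipsed with F at 0° (2.7); COOH at 120° is eclipsed with H at 120° (1.8); H at 240° is eclipsed with tBu at 240° (2.7). Total 7.2 kcal/mol.
F at 60° is staggered. Ph at 0° is gauche with F at 60° (0.8); Ph at 0° is gauche with tBu at 300° (1.6); COOH at 120° is gauche with F at 60° (0.7). Total 3.1 kcal/mol.
F at 120° is eclipsed. Ph at 0° is eclipsed with tBu at 0° (5.5); COOH at 120° is eclipsed with F at 120° (2.3); H at 240° is eclipsed with H at 240° (0.9). Total 8.7 kcal/mol.
F at 180° is staggered. Ph at 0° is gauche with tBu at 60° (1.6); COOH at 120° is gauche with F at 180° (0.7); COOH at 120° is gauche with tBu at 60° (1.2). Total 3.5 kcal/mol.
F at 240° is eclipsed. Ph at 0° is eclipsed with H at 0° (2.1); COOH at 120° is eclipsed with tBu at 120° (4.3); H at 240° is eclipsed with F at 240° (1.3). Total 7.7 kcal/mol.
F at 300° is staggered. Ph at 0° is gauche with F at 300° (0.8); COOH at 120° is gauche with tBu at 180° (1.2). Total 2.0 kcal/mol.
Max at 120° (8.7 kcal/mol), min at 300° (2.0 kcal/mol); barrier = 6.7 kcal/mol.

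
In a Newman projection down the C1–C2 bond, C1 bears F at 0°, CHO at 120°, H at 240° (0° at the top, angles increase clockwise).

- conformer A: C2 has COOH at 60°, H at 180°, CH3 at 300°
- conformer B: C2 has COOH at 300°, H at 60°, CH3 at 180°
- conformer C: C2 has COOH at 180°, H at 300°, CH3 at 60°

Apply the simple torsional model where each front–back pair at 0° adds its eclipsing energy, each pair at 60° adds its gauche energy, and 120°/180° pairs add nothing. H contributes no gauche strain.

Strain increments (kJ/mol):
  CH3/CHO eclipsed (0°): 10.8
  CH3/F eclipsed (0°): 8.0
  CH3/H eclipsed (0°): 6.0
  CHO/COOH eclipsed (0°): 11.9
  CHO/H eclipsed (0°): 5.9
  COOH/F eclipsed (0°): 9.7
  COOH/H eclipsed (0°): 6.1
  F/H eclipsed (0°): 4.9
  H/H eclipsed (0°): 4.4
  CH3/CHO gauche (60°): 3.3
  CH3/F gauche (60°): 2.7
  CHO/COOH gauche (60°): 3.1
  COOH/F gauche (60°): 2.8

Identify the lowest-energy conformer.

B

A (staggered): F–COOH gauche, F–CH3 gauche, CHO–COOH gauche; 2.8 + 2.7 + 3.1 = 8.6 kJ/mol.
B (staggered): F–COOH gauche, CHO–CH3 gauche; 2.8 + 3.3 = 6.1 kJ/mol.
C (staggered): F–CH3 gauche, CHO–COOH gauche, CHO–CH3 gauche; 2.7 + 3.1 + 3.3 = 9.1 kJ/mol.
B has the lowest total (6.1 kJ/mol).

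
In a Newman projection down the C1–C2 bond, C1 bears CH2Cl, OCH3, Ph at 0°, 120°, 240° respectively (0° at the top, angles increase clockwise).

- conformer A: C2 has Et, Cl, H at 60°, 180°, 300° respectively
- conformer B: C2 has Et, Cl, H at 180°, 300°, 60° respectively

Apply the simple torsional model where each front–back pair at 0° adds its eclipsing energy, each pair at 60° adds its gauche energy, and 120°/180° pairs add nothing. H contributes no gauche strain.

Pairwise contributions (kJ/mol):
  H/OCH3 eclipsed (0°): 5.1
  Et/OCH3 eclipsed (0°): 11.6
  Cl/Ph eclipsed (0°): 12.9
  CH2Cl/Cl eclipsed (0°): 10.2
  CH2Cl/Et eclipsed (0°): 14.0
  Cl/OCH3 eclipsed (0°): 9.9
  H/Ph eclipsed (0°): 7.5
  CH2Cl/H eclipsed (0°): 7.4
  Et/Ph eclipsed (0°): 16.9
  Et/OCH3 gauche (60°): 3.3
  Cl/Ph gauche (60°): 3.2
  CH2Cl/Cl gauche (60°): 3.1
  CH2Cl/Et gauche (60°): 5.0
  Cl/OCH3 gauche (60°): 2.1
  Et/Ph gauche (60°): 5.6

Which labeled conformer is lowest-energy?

A (staggered): CH2Cl(0°)/Et(60°) gauche 5.0; OCH3(120°)/Et(60°) gauche 3.3; OCH3(120°)/Cl(180°) gauche 2.1; Ph(240°)/Cl(180°) gauche 3.2 → 13.6 kJ/mol.
B (staggered): CH2Cl(0°)/Cl(300°) gauche 3.1; OCH3(120°)/Et(180°) gauche 3.3; Ph(240°)/Et(180°) gauche 5.6; Ph(240°)/Cl(300°) gauche 3.2 → 15.2 kJ/mol.
A has the lowest total (13.6 kJ/mol).

A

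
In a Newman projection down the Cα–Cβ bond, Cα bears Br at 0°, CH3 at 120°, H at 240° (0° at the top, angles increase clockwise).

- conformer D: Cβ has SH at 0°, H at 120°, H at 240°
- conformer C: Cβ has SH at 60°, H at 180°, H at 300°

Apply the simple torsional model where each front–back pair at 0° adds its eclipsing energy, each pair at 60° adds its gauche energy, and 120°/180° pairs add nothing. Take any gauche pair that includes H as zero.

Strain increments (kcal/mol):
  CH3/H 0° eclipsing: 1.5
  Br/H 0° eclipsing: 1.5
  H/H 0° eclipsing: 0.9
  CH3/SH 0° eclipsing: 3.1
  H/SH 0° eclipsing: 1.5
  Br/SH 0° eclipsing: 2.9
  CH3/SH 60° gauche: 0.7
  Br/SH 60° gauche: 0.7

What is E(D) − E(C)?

+3.9 kcal/mol

D (eclipsed): Br(0°)/SH(0°) eclipsed 2.9; CH3(120°)/H(120°) eclipsed 1.5; H(240°)/H(240°) eclipsed 0.9 → 5.3 kcal/mol.
C (staggered): Br(0°)/SH(60°) gauche 0.7; CH3(120°)/SH(60°) gauche 0.7 → 1.4 kcal/mol.
E(D) − E(C) = 5.3 − 1.4 = +3.9 kcal/mol.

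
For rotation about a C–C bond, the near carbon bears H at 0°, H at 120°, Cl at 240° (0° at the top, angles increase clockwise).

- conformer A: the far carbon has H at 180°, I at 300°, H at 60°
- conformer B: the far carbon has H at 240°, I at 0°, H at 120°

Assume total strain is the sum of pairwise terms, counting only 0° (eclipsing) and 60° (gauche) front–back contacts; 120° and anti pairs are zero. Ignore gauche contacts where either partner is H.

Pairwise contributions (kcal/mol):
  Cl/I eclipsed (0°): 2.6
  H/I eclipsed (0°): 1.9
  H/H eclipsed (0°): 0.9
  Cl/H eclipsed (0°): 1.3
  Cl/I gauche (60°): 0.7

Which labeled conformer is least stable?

A (staggered): Cl–I gauche; 0.7 = 0.7 kcal/mol.
B (eclipsed): H–I eclipsed, H–H eclipsed, Cl–H eclipsed; 1.9 + 0.9 + 1.3 = 4.1 kcal/mol.
B has the highest total (4.1 kcal/mol).

B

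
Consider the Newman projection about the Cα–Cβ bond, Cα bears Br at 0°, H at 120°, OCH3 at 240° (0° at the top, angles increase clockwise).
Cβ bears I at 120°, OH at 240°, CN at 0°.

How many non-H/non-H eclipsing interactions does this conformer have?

Non-H eclipsing pairs: Br(0°)/CN(0°); OCH3(240°)/OH(240°) — 2 interactions.

2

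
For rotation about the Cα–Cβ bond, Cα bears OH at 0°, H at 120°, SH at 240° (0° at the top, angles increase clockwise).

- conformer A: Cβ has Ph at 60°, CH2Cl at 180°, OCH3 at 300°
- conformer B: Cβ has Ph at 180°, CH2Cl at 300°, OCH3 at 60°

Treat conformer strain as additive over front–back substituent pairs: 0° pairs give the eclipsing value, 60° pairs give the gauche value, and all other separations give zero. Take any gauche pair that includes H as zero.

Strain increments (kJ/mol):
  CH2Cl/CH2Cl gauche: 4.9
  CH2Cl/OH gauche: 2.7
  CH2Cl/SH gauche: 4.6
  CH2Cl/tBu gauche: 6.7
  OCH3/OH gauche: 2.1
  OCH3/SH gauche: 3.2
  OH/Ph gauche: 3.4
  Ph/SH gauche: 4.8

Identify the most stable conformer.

A (staggered): OH(0°)/Ph(60°) gauche 3.4; OH(0°)/OCH3(300°) gauche 2.1; SH(240°)/CH2Cl(180°) gauche 4.6; SH(240°)/OCH3(300°) gauche 3.2 → 13.3 kJ/mol.
B (staggered): OH(0°)/CH2Cl(300°) gauche 2.7; OH(0°)/OCH3(60°) gauche 2.1; SH(240°)/Ph(180°) gauche 4.8; SH(240°)/CH2Cl(300°) gauche 4.6 → 14.2 kJ/mol.
A has the lowest total (13.3 kJ/mol).

A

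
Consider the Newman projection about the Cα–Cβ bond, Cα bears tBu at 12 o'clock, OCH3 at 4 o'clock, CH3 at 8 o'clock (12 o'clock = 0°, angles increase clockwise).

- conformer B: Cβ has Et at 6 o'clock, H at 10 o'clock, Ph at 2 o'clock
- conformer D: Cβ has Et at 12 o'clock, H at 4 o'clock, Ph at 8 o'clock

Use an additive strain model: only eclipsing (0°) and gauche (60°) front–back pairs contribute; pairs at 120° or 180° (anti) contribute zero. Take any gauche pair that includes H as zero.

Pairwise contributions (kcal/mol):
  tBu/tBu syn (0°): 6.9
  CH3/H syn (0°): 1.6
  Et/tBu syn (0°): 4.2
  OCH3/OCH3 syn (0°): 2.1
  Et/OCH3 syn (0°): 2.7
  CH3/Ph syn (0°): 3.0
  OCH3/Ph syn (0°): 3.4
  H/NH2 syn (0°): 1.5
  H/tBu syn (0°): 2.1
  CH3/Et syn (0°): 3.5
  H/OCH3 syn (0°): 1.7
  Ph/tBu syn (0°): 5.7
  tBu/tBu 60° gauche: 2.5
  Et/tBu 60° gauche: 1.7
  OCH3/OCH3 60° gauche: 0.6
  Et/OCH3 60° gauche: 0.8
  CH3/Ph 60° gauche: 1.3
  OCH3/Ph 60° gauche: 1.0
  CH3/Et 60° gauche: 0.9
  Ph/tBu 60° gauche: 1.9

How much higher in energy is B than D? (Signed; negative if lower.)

B (staggered): tBu–Ph gauche, OCH3–Et gauche, OCH3–Ph gauche, CH3–Et gauche; 1.9 + 0.8 + 1.0 + 0.9 = 4.6 kcal/mol.
D (eclipsed): tBu–Et eclipsed, OCH3–H eclipsed, CH3–Ph eclipsed; 4.2 + 1.7 + 3.0 = 8.9 kcal/mol.
E(B) − E(D) = 4.6 − 8.9 = -4.3 kcal/mol.

-4.3 kcal/mol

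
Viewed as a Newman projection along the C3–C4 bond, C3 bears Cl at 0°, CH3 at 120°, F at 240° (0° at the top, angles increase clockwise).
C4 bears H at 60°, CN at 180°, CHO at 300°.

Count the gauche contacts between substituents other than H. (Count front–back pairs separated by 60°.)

Non-H gauche pairs: Cl(0°)/CHO(300°); CH3(120°)/CN(180°); F(240°)/CN(180°); F(240°)/CHO(300°) — 4 interactions.

4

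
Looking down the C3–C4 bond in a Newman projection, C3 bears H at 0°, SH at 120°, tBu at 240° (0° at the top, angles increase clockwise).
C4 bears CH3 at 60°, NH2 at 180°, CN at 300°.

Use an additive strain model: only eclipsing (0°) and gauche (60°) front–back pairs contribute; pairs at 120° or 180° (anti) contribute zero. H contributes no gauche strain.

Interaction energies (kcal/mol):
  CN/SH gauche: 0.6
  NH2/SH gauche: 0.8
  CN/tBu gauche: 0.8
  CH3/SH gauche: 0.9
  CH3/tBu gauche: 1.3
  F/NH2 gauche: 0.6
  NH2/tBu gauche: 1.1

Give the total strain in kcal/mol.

3.6 kcal/mol

This conformer (staggered): SH(120°)/CH3(60°) gauche 0.9; SH(120°)/NH2(180°) gauche 0.8; tBu(240°)/NH2(180°) gauche 1.1; tBu(240°)/CN(300°) gauche 0.8 → 3.6 kcal/mol.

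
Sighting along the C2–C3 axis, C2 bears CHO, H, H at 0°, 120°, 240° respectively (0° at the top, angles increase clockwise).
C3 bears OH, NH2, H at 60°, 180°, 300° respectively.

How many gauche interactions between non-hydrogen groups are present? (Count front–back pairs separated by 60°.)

1

Non-H gauche pairs: CHO(0°)/OH(60°) — 1 interaction.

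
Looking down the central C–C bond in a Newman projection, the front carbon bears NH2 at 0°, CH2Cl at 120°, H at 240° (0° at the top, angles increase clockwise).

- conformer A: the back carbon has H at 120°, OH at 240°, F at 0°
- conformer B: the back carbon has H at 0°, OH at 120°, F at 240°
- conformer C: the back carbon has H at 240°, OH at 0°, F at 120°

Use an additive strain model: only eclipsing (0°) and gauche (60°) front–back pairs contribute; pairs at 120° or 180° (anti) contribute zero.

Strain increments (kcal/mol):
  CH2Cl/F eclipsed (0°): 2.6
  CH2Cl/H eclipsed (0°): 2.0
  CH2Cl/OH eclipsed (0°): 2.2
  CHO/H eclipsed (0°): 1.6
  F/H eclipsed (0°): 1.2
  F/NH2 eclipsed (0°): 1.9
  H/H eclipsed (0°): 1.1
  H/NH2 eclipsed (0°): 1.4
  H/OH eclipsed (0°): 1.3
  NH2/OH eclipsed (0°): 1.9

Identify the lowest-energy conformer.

B

A is eclipsed. NH2 at 0° is eclipsed with F at 0° (1.9); CH2Cl at 120° is eclipsed with H at 120° (2.0); H at 240° is eclipsed with OH at 240° (1.3). Total 5.2 kcal/mol.
B is eclipsed. NH2 at 0° is eclipsed with H at 0° (1.4); CH2Cl at 120° is eclipsed with OH at 120° (2.2); H at 240° is eclipsed with F at 240° (1.2). Total 4.8 kcal/mol.
C is eclipsed. NH2 at 0° is eclipsed with OH at 0° (1.9); CH2Cl at 120° is eclipsed with F at 120° (2.6); H at 240° is eclipsed with H at 240° (1.1). Total 5.6 kcal/mol.
B has the lowest total (4.8 kcal/mol).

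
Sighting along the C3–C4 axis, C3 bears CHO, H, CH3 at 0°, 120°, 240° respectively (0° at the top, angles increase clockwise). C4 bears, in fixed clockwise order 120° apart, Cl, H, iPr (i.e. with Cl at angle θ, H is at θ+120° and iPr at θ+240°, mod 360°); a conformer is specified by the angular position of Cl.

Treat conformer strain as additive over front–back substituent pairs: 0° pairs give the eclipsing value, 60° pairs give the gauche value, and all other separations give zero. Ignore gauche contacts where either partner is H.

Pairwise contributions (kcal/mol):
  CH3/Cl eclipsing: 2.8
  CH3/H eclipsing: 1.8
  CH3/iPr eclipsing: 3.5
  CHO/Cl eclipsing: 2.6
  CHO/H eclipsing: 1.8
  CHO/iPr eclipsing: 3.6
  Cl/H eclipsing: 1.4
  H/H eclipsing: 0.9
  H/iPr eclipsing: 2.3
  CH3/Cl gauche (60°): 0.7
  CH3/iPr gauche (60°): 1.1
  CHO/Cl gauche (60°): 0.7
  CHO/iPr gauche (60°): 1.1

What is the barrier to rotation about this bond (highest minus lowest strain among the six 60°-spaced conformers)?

5.2 kcal/mol

Cl at 0° (eclipsed): CHO–Cl eclipsed, H–H eclipsed, CH3–iPr eclipsed; 2.6 + 0.9 + 3.5 = 7.0 kcal/mol.
Cl at 60° (staggered): CHO–Cl gauche, CHO–iPr gauche, CH3–iPr gauche; 0.7 + 1.1 + 1.1 = 2.9 kcal/mol.
Cl at 120° (eclipsed): CHO–iPr eclipsed, H–Cl eclipsed, CH3–H eclipsed; 3.6 + 1.4 + 1.8 = 6.8 kcal/mol.
Cl at 180° (staggered): CHO–iPr gauche, CH3–Cl gauche; 1.1 + 0.7 = 1.8 kcal/mol.
Cl at 240° (eclipsed): CHO–H eclipsed, H–iPr eclipsed, CH3–Cl eclipsed; 1.8 + 2.3 + 2.8 = 6.9 kcal/mol.
Cl at 300° (staggered): CHO–Cl gauche, CH3–Cl gauche, CH3–iPr gauche; 0.7 + 0.7 + 1.1 = 2.5 kcal/mol.
Max at 0° (7.0 kcal/mol), min at 180° (1.8 kcal/mol); barrier = 5.2 kcal/mol.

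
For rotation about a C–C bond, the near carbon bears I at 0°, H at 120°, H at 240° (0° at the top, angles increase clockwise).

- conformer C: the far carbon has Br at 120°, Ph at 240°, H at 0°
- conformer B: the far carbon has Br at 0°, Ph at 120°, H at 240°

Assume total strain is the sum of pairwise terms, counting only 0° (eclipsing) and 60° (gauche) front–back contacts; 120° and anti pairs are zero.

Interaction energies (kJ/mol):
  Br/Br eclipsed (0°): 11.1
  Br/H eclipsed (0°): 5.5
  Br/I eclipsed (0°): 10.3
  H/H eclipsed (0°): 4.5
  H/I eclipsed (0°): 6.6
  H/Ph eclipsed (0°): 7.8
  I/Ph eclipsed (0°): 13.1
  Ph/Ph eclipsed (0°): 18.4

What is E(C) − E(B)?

-2.7 kJ/mol

C is eclipsed. I at 0° is eclipsed with H at 0° (6.6); H at 120° is eclipsed with Br at 120° (5.5); H at 240° is eclipsed with Ph at 240° (7.8). Total 19.9 kJ/mol.
B is eclipsed. I at 0° is eclipsed with Br at 0° (10.3); H at 120° is eclipsed with Ph at 120° (7.8); H at 240° is eclipsed with H at 240° (4.5). Total 22.6 kJ/mol.
E(C) − E(B) = 19.9 − 22.6 = -2.7 kJ/mol.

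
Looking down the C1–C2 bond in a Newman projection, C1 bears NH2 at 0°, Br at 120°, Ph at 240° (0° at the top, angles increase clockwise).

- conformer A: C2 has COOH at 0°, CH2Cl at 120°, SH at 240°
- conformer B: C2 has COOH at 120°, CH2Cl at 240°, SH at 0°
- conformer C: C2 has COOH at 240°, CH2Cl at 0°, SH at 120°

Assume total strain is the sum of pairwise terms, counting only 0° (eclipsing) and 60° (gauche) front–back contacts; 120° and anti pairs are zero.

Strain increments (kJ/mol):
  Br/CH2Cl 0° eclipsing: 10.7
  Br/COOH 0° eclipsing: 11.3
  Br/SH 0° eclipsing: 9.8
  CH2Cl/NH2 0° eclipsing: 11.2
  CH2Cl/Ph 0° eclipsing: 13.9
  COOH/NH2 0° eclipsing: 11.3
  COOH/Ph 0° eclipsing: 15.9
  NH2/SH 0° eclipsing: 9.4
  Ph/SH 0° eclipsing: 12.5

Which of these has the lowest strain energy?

A (eclipsed): NH2–COOH eclipsed, Br–CH2Cl eclipsed, Ph–SH eclipsed; 11.3 + 10.7 + 12.5 = 34.5 kJ/mol.
B (eclipsed): NH2–SH eclipsed, Br–COOH eclipsed, Ph–CH2Cl eclipsed; 9.4 + 11.3 + 13.9 = 34.6 kJ/mol.
C (eclipsed): NH2–CH2Cl eclipsed, Br–SH eclipsed, Ph–COOH eclipsed; 11.2 + 9.8 + 15.9 = 36.9 kJ/mol.
A has the lowest total (34.5 kJ/mol).

A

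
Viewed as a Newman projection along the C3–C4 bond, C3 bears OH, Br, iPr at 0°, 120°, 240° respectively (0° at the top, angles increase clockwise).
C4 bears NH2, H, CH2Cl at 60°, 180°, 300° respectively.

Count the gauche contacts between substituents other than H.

Non-H gauche pairs: OH(0°)/NH2(60°); OH(0°)/CH2Cl(300°); Br(120°)/NH2(60°); iPr(240°)/CH2Cl(300°) — 4 interactions.

4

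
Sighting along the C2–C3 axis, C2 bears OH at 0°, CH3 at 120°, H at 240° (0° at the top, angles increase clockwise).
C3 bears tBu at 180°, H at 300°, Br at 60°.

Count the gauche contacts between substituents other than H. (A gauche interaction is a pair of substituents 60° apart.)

Non-H gauche pairs: OH(0°)/Br(60°); CH3(120°)/tBu(180°); CH3(120°)/Br(60°) — 3 interactions.

3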